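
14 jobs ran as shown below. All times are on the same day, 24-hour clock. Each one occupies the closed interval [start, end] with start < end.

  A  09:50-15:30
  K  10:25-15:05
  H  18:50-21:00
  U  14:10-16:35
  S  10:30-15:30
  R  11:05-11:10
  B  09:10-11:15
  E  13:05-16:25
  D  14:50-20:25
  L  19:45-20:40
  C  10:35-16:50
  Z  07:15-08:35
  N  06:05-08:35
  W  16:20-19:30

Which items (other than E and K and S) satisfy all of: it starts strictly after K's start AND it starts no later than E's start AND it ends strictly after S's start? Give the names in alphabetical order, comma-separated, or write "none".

C, R

Conditions: its start is strictly after K's start (X.start > 10:25) AND its start is no later than E's start (X.start <= 13:05) AND its end is strictly after S's start (X.end > 10:30).
A: start 09:50 > 10:25? ✗; start 09:50 <= 13:05? ✓; end 15:30 > 10:30? ✓ → no.
B: start 09:10 > 10:25? ✗; start 09:10 <= 13:05? ✓; end 11:15 > 10:30? ✓ → no.
C: start 10:35 > 10:25? ✓; start 10:35 <= 13:05? ✓; end 16:50 > 10:30? ✓ → yes.
D: start 14:50 > 10:25? ✓; start 14:50 <= 13:05? ✗; end 20:25 > 10:30? ✓ → no.
H: start 18:50 > 10:25? ✓; start 18:50 <= 13:05? ✗; end 21:00 > 10:30? ✓ → no.
L: start 19:45 > 10:25? ✓; start 19:45 <= 13:05? ✗; end 20:40 > 10:30? ✓ → no.
N: start 06:05 > 10:25? ✗; start 06:05 <= 13:05? ✓; end 08:35 > 10:30? ✗ → no.
R: start 11:05 > 10:25? ✓; start 11:05 <= 13:05? ✓; end 11:10 > 10:30? ✓ → yes.
U: start 14:10 > 10:25? ✓; start 14:10 <= 13:05? ✗; end 16:35 > 10:30? ✓ → no.
W: start 16:20 > 10:25? ✓; start 16:20 <= 13:05? ✗; end 19:30 > 10:30? ✓ → no.
Z: start 07:15 > 10:25? ✗; start 07:15 <= 13:05? ✓; end 08:35 > 10:30? ✗ → no.
Result: C, R.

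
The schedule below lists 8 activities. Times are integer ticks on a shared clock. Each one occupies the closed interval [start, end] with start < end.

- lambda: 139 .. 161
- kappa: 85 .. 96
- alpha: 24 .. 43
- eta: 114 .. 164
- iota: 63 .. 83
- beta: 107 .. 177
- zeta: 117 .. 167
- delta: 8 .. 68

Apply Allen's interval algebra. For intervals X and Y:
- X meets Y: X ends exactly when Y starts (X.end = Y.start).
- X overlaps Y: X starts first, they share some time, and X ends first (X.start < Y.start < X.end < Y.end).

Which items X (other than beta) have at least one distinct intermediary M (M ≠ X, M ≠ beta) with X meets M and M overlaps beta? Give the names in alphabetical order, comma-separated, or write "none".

none

Target beta = [107, 177].
Intermediaries M with M overlaps beta: none.
Union: none.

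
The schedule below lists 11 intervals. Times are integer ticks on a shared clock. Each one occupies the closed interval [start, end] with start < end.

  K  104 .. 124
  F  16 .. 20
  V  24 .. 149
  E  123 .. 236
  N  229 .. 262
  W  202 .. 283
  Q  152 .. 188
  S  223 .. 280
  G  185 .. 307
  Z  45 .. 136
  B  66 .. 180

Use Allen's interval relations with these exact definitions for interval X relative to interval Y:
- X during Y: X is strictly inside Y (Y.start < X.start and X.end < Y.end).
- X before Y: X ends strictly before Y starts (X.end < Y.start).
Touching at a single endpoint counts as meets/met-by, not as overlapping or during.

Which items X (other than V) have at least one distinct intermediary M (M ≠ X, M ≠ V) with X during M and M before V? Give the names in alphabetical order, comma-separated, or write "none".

none

Target V = [24, 149].
Intermediaries M with M before V: F.
Via F — items with X during F: none.
Union: none.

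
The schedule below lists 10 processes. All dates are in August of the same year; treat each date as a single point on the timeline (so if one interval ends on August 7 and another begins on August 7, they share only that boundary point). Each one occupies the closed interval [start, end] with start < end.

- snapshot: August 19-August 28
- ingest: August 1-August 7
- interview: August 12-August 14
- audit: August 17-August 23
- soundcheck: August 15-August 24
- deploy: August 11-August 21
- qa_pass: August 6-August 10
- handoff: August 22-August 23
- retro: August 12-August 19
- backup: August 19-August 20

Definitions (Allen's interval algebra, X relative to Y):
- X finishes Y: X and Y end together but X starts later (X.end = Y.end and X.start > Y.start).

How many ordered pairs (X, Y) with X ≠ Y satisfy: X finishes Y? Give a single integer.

Checking all 90 ordered pairs for relation 'finishes'; matching pairs in alphabetical order:
(handoff, audit): handoff finishes audit ✓
Count: 1.

1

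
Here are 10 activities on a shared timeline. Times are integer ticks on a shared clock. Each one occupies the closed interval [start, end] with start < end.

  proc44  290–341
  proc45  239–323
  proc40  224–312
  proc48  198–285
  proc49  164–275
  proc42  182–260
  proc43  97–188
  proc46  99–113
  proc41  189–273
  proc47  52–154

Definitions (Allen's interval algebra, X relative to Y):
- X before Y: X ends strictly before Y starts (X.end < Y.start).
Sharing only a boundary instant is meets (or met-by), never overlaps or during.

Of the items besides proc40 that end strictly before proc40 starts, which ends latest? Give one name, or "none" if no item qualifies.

proc43

Target proc40 = [224, 312].
proc41 [189, 273] → overlaps → excluded.
proc42 [182, 260] → overlaps → excluded.
proc43 [97, 188] → before → candidate.
proc44 [290, 341] → overlapped-by → excluded.
proc45 [239, 323] → overlapped-by → excluded.
proc46 [99, 113] → before → candidate.
proc47 [52, 154] → before → candidate.
proc48 [198, 285] → overlaps → excluded.
proc49 [164, 275] → overlaps → excluded.
Among candidates, latest end is 188 → proc43.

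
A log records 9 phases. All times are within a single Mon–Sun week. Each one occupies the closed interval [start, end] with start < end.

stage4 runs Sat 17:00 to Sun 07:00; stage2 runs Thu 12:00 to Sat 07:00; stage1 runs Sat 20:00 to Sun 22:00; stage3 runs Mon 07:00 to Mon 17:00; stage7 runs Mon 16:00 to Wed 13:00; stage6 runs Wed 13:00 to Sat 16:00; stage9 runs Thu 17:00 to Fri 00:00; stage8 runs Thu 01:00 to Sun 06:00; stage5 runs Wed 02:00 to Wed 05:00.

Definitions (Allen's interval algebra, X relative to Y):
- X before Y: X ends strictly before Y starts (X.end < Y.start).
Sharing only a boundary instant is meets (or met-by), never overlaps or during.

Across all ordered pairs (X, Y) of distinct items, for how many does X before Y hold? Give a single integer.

24

Checking all 72 ordered pairs for relation 'before'; matching pairs in alphabetical order:
(stage2, stage1): stage2 before stage1 ✓
(stage2, stage4): stage2 before stage4 ✓
(stage3, stage1): stage3 before stage1 ✓
(stage3, stage2): stage3 before stage2 ✓
(stage3, stage4): stage3 before stage4 ✓
(stage3, stage5): stage3 before stage5 ✓
(stage3, stage6): stage3 before stage6 ✓
(stage3, stage8): stage3 before stage8 ✓
(stage3, stage9): stage3 before stage9 ✓
(stage5, stage1): stage5 before stage1 ✓
(stage5, stage2): stage5 before stage2 ✓
(stage5, stage4): stage5 before stage4 ✓
(stage5, stage6): stage5 before stage6 ✓
(stage5, stage8): stage5 before stage8 ✓
(stage5, stage9): stage5 before stage9 ✓
(stage6, stage1): stage6 before stage1 ✓
(stage6, stage4): stage6 before stage4 ✓
(stage7, stage1): stage7 before stage1 ✓
(stage7, stage2): stage7 before stage2 ✓
(stage7, stage4): stage7 before stage4 ✓
(stage7, stage8): stage7 before stage8 ✓
(stage7, stage9): stage7 before stage9 ✓
(stage9, stage1): stage9 before stage1 ✓
(stage9, stage4): stage9 before stage4 ✓
Count: 24.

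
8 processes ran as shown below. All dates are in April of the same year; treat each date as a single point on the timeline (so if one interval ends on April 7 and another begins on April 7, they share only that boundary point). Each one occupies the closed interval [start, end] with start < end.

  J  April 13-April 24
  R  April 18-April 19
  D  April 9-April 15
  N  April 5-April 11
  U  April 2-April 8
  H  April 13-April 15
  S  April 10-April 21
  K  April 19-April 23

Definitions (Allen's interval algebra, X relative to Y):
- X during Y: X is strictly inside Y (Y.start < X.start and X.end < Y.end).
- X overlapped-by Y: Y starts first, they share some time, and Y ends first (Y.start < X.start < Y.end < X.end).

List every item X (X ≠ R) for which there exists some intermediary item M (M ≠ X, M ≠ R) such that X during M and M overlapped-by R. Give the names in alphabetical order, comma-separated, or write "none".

none

Target R = [April 18, April 19].
Intermediaries M with M overlapped-by R: none.
Union: none.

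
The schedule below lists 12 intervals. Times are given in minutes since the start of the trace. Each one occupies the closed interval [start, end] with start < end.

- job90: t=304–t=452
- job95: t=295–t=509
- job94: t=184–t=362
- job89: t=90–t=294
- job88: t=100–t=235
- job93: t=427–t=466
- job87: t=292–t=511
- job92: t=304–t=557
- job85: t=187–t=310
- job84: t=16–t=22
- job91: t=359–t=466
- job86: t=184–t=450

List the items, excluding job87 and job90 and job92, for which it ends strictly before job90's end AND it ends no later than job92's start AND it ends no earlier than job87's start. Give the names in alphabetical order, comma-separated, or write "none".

Conditions: its end is strictly before job90's end (X.end < t=452) AND its end is no later than job92's start (X.end <= t=304) AND its end is no earlier than job87's start (X.end >= t=292).
job84: end t=22 < t=452? ✓; end t=22 <= t=304? ✓; end t=22 >= t=292? ✗ → no.
job85: end t=310 < t=452? ✓; end t=310 <= t=304? ✗; end t=310 >= t=292? ✓ → no.
job86: end t=450 < t=452? ✓; end t=450 <= t=304? ✗; end t=450 >= t=292? ✓ → no.
job88: end t=235 < t=452? ✓; end t=235 <= t=304? ✓; end t=235 >= t=292? ✗ → no.
job89: end t=294 < t=452? ✓; end t=294 <= t=304? ✓; end t=294 >= t=292? ✓ → yes.
job91: end t=466 < t=452? ✗; end t=466 <= t=304? ✗; end t=466 >= t=292? ✓ → no.
job93: end t=466 < t=452? ✗; end t=466 <= t=304? ✗; end t=466 >= t=292? ✓ → no.
job94: end t=362 < t=452? ✓; end t=362 <= t=304? ✗; end t=362 >= t=292? ✓ → no.
job95: end t=509 < t=452? ✗; end t=509 <= t=304? ✗; end t=509 >= t=292? ✓ → no.
Result: job89.

job89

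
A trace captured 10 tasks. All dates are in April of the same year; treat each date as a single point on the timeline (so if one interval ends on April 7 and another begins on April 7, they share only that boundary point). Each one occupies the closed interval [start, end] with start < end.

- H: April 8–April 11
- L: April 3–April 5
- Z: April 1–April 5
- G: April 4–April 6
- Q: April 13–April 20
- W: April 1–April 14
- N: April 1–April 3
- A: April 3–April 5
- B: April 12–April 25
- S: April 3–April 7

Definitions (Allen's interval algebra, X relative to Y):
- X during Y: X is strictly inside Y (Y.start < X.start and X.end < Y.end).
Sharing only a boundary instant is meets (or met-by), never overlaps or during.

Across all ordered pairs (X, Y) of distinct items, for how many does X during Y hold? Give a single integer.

7

Checking all 90 ordered pairs for relation 'during'; matching pairs in alphabetical order:
(A, W): A during W ✓
(G, S): G during S ✓
(G, W): G during W ✓
(H, W): H during W ✓
(L, W): L during W ✓
(Q, B): Q during B ✓
(S, W): S during W ✓
Count: 7.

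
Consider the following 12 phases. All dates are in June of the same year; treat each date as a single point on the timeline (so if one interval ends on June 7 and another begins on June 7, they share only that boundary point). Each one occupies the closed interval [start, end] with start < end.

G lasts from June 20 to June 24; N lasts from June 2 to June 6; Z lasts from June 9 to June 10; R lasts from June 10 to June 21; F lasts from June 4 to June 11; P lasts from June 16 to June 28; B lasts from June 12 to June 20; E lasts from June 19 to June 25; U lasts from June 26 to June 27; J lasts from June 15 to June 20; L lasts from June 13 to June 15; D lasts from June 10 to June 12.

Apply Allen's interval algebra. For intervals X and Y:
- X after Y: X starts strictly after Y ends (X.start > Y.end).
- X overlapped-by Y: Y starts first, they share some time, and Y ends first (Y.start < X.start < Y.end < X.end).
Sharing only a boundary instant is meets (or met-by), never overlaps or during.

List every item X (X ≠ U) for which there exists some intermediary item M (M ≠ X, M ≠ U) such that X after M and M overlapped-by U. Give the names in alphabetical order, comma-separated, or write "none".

Target U = [June 26, June 27].
Intermediaries M with M overlapped-by U: none.
Union: none.

none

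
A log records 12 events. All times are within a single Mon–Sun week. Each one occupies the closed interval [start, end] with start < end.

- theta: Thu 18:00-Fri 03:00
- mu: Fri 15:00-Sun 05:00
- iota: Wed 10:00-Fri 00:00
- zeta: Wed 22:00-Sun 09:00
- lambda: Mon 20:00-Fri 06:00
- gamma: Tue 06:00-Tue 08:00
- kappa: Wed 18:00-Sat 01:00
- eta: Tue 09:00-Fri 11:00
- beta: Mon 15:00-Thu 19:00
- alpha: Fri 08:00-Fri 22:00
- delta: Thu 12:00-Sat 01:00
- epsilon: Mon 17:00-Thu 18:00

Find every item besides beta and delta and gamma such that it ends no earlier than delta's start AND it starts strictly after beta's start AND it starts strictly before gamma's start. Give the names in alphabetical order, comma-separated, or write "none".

epsilon, lambda

Conditions: its end is no earlier than delta's start (X.end >= Thu 12:00) AND its start is strictly after beta's start (X.start > Mon 15:00) AND its start is strictly before gamma's start (X.start < Tue 06:00).
alpha: end Fri 22:00 >= Thu 12:00? ✓; start Fri 08:00 > Mon 15:00? ✓; start Fri 08:00 < Tue 06:00? ✗ → no.
epsilon: end Thu 18:00 >= Thu 12:00? ✓; start Mon 17:00 > Mon 15:00? ✓; start Mon 17:00 < Tue 06:00? ✓ → yes.
eta: end Fri 11:00 >= Thu 12:00? ✓; start Tue 09:00 > Mon 15:00? ✓; start Tue 09:00 < Tue 06:00? ✗ → no.
iota: end Fri 00:00 >= Thu 12:00? ✓; start Wed 10:00 > Mon 15:00? ✓; start Wed 10:00 < Tue 06:00? ✗ → no.
kappa: end Sat 01:00 >= Thu 12:00? ✓; start Wed 18:00 > Mon 15:00? ✓; start Wed 18:00 < Tue 06:00? ✗ → no.
lambda: end Fri 06:00 >= Thu 12:00? ✓; start Mon 20:00 > Mon 15:00? ✓; start Mon 20:00 < Tue 06:00? ✓ → yes.
mu: end Sun 05:00 >= Thu 12:00? ✓; start Fri 15:00 > Mon 15:00? ✓; start Fri 15:00 < Tue 06:00? ✗ → no.
theta: end Fri 03:00 >= Thu 12:00? ✓; start Thu 18:00 > Mon 15:00? ✓; start Thu 18:00 < Tue 06:00? ✗ → no.
zeta: end Sun 09:00 >= Thu 12:00? ✓; start Wed 22:00 > Mon 15:00? ✓; start Wed 22:00 < Tue 06:00? ✗ → no.
Result: epsilon, lambda.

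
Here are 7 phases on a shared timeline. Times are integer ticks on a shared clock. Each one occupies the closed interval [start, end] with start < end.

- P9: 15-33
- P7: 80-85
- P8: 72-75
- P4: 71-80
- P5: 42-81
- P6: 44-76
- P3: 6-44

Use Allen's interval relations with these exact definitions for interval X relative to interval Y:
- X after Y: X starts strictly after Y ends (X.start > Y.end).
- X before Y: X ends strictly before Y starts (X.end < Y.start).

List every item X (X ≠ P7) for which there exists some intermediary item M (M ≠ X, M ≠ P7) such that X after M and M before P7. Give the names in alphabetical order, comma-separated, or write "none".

P4, P5, P6, P8

Target P7 = [80, 85].
Intermediaries M with M before P7: P3, P6, P8, P9.
Via P3 — items with X after P3: P4, P8.
Via P6 — items with X after P6: none.
Via P8 — items with X after P8: none.
Via P9 — items with X after P9: P4, P5, P6, P8.
Union: P4, P5, P6, P8.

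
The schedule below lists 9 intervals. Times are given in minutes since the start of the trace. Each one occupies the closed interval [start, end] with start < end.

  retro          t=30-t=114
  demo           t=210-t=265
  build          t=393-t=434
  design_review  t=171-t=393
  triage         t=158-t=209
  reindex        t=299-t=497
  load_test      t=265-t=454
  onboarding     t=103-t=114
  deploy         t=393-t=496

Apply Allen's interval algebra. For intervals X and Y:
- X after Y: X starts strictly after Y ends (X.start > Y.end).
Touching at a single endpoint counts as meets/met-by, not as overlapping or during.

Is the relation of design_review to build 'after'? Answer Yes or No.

No

design_review = [t=171, t=393], build = [t=393, t=434].
Actual relation of design_review to build: meets.
Asked whether 'after' holds → No.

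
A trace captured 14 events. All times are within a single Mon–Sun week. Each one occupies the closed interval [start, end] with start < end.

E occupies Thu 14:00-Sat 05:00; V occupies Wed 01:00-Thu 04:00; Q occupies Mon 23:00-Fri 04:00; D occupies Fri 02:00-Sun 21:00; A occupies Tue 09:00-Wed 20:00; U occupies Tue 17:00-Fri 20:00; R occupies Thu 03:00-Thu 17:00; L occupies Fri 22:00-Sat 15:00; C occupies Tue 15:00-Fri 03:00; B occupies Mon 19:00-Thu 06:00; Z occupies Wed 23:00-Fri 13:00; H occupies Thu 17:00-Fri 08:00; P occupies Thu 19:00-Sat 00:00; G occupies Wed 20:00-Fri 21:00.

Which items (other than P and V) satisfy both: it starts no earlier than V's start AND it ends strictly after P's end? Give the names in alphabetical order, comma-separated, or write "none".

D, E, L

Conditions: its start is no earlier than V's start (X.start >= Wed 01:00) AND its end is strictly after P's end (X.end > Sat 00:00).
A: start Tue 09:00 >= Wed 01:00? ✗; end Wed 20:00 > Sat 00:00? ✗ → no.
B: start Mon 19:00 >= Wed 01:00? ✗; end Thu 06:00 > Sat 00:00? ✗ → no.
C: start Tue 15:00 >= Wed 01:00? ✗; end Fri 03:00 > Sat 00:00? ✗ → no.
D: start Fri 02:00 >= Wed 01:00? ✓; end Sun 21:00 > Sat 00:00? ✓ → yes.
E: start Thu 14:00 >= Wed 01:00? ✓; end Sat 05:00 > Sat 00:00? ✓ → yes.
G: start Wed 20:00 >= Wed 01:00? ✓; end Fri 21:00 > Sat 00:00? ✗ → no.
H: start Thu 17:00 >= Wed 01:00? ✓; end Fri 08:00 > Sat 00:00? ✗ → no.
L: start Fri 22:00 >= Wed 01:00? ✓; end Sat 15:00 > Sat 00:00? ✓ → yes.
Q: start Mon 23:00 >= Wed 01:00? ✗; end Fri 04:00 > Sat 00:00? ✗ → no.
R: start Thu 03:00 >= Wed 01:00? ✓; end Thu 17:00 > Sat 00:00? ✗ → no.
U: start Tue 17:00 >= Wed 01:00? ✗; end Fri 20:00 > Sat 00:00? ✗ → no.
Z: start Wed 23:00 >= Wed 01:00? ✓; end Fri 13:00 > Sat 00:00? ✗ → no.
Result: D, E, L.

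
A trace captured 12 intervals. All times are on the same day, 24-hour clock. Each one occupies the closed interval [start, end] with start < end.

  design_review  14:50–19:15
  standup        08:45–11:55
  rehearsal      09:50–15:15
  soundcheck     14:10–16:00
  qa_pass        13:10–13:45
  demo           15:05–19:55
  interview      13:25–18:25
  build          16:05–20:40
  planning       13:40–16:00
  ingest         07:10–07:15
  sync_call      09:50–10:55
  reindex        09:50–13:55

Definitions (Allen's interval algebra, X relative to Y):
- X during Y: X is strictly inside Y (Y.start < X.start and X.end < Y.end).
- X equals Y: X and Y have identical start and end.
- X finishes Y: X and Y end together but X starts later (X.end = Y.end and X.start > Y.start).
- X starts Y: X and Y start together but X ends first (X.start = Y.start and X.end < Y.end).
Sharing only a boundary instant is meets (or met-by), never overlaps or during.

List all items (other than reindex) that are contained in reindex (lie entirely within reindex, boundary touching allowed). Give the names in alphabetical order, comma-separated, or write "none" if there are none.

qa_pass, sync_call

Target reindex = [09:50, 13:55].
build [16:05, 20:40] → after → no.
demo [15:05, 19:55] → after → no.
design_review [14:50, 19:15] → after → no.
ingest [07:10, 07:15] → before → no.
interview [13:25, 18:25] → overlapped-by → no.
planning [13:40, 16:00] → overlapped-by → no.
qa_pass [13:10, 13:45] → during → yes.
rehearsal [09:50, 15:15] → started-by → no.
soundcheck [14:10, 16:00] → after → no.
standup [08:45, 11:55] → overlaps → no.
sync_call [09:50, 10:55] → starts → yes.
Result: qa_pass, sync_call.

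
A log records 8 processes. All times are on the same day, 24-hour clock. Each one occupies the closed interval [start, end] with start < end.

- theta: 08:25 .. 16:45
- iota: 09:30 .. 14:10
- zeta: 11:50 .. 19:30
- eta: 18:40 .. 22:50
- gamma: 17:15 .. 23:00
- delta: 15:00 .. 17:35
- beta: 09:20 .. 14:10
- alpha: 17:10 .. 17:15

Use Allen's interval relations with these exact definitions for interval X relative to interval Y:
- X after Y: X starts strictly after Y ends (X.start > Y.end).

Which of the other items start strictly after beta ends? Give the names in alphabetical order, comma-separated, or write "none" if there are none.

alpha, delta, eta, gamma

Target beta = [09:20, 14:10].
alpha [17:10, 17:15] → after → yes.
delta [15:00, 17:35] → after → yes.
eta [18:40, 22:50] → after → yes.
gamma [17:15, 23:00] → after → yes.
iota [09:30, 14:10] → finishes → no.
theta [08:25, 16:45] → contains → no.
zeta [11:50, 19:30] → overlapped-by → no.
Result: alpha, delta, eta, gamma.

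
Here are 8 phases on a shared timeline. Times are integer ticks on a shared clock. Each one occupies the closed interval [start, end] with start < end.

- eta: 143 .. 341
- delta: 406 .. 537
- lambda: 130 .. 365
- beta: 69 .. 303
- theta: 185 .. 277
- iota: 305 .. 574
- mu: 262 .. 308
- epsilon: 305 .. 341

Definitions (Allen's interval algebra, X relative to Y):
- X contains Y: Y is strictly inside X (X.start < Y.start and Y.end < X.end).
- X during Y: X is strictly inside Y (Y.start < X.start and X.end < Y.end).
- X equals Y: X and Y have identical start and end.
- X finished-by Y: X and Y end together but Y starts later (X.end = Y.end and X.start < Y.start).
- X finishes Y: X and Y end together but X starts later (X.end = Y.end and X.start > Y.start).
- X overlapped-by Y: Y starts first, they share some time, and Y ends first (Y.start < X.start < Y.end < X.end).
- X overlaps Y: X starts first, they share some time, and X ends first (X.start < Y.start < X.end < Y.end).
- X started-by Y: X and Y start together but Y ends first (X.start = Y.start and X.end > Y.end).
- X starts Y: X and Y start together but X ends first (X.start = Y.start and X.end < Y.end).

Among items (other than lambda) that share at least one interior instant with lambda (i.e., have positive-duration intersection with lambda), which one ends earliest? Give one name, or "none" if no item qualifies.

Target lambda = [130, 365].
beta [69, 303] → overlaps → candidate.
delta [406, 537] → after → excluded.
epsilon [305, 341] → during → candidate.
eta [143, 341] → during → candidate.
iota [305, 574] → overlapped-by → candidate.
mu [262, 308] → during → candidate.
theta [185, 277] → during → candidate.
Among candidates, earliest end is 277 → theta.

theta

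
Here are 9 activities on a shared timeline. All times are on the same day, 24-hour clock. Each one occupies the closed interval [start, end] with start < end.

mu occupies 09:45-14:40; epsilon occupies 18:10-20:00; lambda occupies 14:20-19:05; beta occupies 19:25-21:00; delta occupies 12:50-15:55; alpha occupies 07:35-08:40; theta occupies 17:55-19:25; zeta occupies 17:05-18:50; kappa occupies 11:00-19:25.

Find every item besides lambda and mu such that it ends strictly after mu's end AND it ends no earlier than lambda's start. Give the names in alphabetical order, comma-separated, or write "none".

Conditions: its end is strictly after mu's end (X.end > 14:40) AND its end is no earlier than lambda's start (X.end >= 14:20).
alpha: end 08:40 > 14:40? ✗; end 08:40 >= 14:20? ✗ → no.
beta: end 21:00 > 14:40? ✓; end 21:00 >= 14:20? ✓ → yes.
delta: end 15:55 > 14:40? ✓; end 15:55 >= 14:20? ✓ → yes.
epsilon: end 20:00 > 14:40? ✓; end 20:00 >= 14:20? ✓ → yes.
kappa: end 19:25 > 14:40? ✓; end 19:25 >= 14:20? ✓ → yes.
theta: end 19:25 > 14:40? ✓; end 19:25 >= 14:20? ✓ → yes.
zeta: end 18:50 > 14:40? ✓; end 18:50 >= 14:20? ✓ → yes.
Result: beta, delta, epsilon, kappa, theta, zeta.

beta, delta, epsilon, kappa, theta, zeta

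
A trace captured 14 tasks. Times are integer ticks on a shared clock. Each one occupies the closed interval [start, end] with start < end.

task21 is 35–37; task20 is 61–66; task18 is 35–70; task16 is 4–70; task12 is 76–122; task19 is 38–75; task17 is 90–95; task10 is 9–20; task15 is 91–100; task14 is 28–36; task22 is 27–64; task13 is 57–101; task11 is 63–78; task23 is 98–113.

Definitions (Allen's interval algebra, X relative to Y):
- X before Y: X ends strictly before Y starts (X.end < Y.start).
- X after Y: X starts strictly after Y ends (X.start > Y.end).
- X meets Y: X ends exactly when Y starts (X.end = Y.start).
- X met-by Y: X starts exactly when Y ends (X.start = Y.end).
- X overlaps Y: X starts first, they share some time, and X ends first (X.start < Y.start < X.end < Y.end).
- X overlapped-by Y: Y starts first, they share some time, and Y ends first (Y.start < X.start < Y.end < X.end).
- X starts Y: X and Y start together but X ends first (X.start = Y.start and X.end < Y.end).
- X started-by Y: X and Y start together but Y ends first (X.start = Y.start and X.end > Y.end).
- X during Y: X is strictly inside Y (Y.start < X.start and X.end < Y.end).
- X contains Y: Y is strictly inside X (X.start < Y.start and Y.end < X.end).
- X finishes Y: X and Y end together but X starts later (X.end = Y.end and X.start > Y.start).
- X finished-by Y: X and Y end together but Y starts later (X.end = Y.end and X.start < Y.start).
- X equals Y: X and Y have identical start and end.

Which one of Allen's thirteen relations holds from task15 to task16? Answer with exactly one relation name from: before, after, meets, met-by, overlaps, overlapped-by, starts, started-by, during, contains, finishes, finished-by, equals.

task15 = [91, 100]; task16 = [4, 70].
Compare endpoints: task15.start > task16.start, task15.start > task16.end, task15.end > task16.start, task15.end > task16.end.
That pattern is 'after'.

after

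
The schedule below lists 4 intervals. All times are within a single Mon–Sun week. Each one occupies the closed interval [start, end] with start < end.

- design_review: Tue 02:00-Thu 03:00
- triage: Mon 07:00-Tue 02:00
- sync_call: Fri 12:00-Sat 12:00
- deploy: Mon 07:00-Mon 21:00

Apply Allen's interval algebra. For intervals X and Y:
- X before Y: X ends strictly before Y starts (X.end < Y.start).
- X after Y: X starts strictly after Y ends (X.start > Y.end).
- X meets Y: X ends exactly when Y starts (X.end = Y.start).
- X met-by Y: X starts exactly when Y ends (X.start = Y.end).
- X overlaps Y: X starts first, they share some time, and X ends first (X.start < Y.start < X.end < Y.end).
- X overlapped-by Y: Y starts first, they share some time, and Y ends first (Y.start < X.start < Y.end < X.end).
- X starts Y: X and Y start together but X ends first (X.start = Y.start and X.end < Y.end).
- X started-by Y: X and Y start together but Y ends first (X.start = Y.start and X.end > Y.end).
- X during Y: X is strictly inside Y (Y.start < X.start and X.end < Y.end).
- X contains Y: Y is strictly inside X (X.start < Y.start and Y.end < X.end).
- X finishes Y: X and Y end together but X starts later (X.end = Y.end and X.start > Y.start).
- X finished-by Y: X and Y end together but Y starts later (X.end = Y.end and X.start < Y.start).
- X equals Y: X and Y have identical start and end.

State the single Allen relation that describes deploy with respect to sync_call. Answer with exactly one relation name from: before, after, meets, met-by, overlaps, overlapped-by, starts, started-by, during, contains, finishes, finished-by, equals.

deploy = [Mon 07:00, Mon 21:00]; sync_call = [Fri 12:00, Sat 12:00].
Compare endpoints: deploy.start < sync_call.start, deploy.start < sync_call.end, deploy.end < sync_call.start, deploy.end < sync_call.end.
That pattern is 'before'.

before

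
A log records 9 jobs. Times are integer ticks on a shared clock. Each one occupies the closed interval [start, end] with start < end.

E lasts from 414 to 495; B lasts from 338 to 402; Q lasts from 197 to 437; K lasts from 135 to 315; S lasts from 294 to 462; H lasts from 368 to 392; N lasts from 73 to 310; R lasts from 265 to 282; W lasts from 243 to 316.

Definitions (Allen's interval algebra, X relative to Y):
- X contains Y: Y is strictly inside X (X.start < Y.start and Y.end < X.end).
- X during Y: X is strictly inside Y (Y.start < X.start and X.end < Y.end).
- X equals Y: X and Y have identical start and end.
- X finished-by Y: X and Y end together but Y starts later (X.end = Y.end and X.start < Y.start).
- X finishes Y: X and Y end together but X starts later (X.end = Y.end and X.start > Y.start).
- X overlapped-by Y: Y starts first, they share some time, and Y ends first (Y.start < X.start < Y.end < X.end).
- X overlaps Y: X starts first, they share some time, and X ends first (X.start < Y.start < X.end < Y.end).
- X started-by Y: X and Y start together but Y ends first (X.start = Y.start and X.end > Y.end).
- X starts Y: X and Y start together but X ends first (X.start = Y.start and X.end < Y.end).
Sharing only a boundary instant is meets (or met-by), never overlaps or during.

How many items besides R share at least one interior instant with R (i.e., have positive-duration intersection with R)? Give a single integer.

4

Target R = [265, 282].
B [338, 402] → after → no.
E [414, 495] → after → no.
H [368, 392] → after → no.
K [135, 315] → contains → counts.
N [73, 310] → contains → counts.
Q [197, 437] → contains → counts.
S [294, 462] → after → no.
W [243, 316] → contains → counts.
Total: 4.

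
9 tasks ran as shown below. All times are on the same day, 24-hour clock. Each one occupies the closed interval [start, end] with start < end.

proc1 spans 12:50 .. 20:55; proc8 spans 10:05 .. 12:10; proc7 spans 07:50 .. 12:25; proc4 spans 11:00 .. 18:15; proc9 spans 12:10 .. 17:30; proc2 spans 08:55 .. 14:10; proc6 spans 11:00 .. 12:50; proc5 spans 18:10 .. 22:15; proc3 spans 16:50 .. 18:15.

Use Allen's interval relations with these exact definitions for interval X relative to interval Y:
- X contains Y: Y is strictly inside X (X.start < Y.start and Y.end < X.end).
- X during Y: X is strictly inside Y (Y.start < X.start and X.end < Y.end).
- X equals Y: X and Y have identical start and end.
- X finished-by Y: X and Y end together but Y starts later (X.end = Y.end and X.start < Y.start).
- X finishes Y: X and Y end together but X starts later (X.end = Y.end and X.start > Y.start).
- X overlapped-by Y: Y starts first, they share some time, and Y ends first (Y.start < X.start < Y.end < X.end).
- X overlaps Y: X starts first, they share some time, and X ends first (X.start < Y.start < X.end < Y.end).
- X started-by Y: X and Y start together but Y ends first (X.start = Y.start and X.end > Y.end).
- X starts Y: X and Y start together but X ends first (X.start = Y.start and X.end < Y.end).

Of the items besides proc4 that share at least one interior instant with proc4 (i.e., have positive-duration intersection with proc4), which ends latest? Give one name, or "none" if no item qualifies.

proc5

Target proc4 = [11:00, 18:15].
proc1 [12:50, 20:55] → overlapped-by → candidate.
proc2 [08:55, 14:10] → overlaps → candidate.
proc3 [16:50, 18:15] → finishes → candidate.
proc5 [18:10, 22:15] → overlapped-by → candidate.
proc6 [11:00, 12:50] → starts → candidate.
proc7 [07:50, 12:25] → overlaps → candidate.
proc8 [10:05, 12:10] → overlaps → candidate.
proc9 [12:10, 17:30] → during → candidate.
Among candidates, latest end is 22:15 → proc5.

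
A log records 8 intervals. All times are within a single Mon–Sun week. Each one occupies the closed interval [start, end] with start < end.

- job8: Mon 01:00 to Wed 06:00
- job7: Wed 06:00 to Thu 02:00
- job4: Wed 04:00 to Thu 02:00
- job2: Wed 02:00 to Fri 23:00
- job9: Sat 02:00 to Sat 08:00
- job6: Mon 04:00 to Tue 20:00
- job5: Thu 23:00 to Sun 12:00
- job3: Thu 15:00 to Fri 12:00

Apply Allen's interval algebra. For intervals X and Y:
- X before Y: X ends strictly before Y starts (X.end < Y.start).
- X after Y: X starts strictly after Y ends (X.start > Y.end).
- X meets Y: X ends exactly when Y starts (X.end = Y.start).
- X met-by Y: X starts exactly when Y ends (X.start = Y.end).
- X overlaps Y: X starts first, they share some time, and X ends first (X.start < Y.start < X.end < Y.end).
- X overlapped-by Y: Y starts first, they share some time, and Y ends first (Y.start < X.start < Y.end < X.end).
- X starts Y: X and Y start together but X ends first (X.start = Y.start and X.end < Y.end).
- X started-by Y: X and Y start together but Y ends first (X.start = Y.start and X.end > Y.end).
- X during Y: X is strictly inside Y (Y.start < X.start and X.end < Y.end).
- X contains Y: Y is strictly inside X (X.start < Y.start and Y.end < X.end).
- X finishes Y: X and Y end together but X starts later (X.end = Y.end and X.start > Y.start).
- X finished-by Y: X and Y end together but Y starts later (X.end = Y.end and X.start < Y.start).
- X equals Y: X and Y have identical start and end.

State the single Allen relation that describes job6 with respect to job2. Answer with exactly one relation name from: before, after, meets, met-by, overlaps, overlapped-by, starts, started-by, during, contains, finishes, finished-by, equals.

before

job6 = [Mon 04:00, Tue 20:00]; job2 = [Wed 02:00, Fri 23:00].
Compare endpoints: job6.start < job2.start, job6.start < job2.end, job6.end < job2.start, job6.end < job2.end.
That pattern is 'before'.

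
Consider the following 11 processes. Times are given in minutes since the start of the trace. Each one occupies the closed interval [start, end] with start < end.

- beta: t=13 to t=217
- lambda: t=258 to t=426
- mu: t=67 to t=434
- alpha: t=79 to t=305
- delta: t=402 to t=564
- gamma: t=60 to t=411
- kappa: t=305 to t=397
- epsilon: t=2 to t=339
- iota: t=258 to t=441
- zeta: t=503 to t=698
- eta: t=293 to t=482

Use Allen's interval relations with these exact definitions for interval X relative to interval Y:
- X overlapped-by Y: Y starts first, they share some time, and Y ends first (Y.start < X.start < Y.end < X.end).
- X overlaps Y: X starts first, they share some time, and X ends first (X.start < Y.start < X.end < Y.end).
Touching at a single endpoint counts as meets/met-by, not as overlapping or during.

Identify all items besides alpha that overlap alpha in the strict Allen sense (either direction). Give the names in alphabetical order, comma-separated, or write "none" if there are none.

Target alpha = [t=79, t=305].
beta [t=13, t=217] → overlaps → yes.
delta [t=402, t=564] → after → no.
epsilon [t=2, t=339] → contains → no.
eta [t=293, t=482] → overlapped-by → yes.
gamma [t=60, t=411] → contains → no.
iota [t=258, t=441] → overlapped-by → yes.
kappa [t=305, t=397] → met-by → no.
lambda [t=258, t=426] → overlapped-by → yes.
mu [t=67, t=434] → contains → no.
zeta [t=503, t=698] → after → no.
Result: beta, eta, iota, lambda.

beta, eta, iota, lambda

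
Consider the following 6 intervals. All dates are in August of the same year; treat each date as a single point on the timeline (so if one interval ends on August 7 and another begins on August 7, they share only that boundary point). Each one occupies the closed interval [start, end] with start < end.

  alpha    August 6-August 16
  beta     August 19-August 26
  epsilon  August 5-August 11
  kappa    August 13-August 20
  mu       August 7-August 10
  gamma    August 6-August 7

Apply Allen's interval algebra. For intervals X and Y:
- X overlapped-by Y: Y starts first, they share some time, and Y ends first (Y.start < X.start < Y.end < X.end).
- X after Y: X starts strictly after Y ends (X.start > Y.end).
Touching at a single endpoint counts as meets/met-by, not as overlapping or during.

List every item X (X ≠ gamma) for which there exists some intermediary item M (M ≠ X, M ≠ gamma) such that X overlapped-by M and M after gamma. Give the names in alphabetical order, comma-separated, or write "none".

Target gamma = [August 6, August 7].
Intermediaries M with M after gamma: beta, kappa.
Via beta — items with X overlapped-by beta: none.
Via kappa — items with X overlapped-by kappa: beta.
Union: beta.

beta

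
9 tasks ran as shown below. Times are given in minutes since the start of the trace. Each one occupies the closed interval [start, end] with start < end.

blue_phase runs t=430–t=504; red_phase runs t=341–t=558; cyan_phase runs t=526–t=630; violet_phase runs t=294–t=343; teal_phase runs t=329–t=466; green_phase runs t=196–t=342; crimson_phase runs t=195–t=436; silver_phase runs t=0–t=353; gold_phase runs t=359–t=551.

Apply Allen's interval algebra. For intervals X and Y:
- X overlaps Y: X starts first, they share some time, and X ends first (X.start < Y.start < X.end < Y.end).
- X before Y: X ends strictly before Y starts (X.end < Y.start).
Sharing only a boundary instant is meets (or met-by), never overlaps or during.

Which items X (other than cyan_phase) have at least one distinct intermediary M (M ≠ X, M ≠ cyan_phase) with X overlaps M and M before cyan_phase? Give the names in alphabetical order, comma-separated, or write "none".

crimson_phase, green_phase, silver_phase, teal_phase, violet_phase

Target cyan_phase = [t=526, t=630].
Intermediaries M with M before cyan_phase: blue_phase, crimson_phase, green_phase, silver_phase, teal_phase, violet_phase.
Via blue_phase — items with X overlaps blue_phase: crimson_phase, teal_phase.
Via crimson_phase — items with X overlaps crimson_phase: silver_phase.
Via green_phase — items with X overlaps green_phase: none.
Via silver_phase — items with X overlaps silver_phase: none.
Via teal_phase — items with X overlaps teal_phase: crimson_phase, green_phase, silver_phase, violet_phase.
Via violet_phase — items with X overlaps violet_phase: green_phase.
Union: crimson_phase, green_phase, silver_phase, teal_phase, violet_phase.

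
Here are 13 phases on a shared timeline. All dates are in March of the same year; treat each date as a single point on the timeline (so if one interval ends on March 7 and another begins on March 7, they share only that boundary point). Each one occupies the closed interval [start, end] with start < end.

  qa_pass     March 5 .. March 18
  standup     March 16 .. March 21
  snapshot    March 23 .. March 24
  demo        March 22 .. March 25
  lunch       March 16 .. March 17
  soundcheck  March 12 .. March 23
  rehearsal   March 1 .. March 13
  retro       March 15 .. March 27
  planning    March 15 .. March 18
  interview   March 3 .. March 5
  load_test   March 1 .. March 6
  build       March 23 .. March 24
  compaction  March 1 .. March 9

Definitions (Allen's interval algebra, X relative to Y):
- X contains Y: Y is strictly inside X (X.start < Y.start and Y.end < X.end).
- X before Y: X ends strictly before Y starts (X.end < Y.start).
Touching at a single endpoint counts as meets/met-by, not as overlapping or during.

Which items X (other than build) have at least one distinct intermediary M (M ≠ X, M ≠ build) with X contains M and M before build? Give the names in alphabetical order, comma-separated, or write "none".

Target build = [March 23, March 24].
Intermediaries M with M before build: compaction, interview, load_test, lunch, planning, qa_pass, rehearsal, standup.
Via compaction — items with X contains compaction: none.
Via interview — items with X contains interview: compaction, load_test, rehearsal.
Via load_test — items with X contains load_test: none.
Via lunch — items with X contains lunch: planning, qa_pass, retro, soundcheck.
Via planning — items with X contains planning: soundcheck.
Via qa_pass — items with X contains qa_pass: none.
Via rehearsal — items with X contains rehearsal: none.
Via standup — items with X contains standup: retro, soundcheck.
Union: compaction, load_test, planning, qa_pass, rehearsal, retro, soundcheck.

compaction, load_test, planning, qa_pass, rehearsal, retro, soundcheck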